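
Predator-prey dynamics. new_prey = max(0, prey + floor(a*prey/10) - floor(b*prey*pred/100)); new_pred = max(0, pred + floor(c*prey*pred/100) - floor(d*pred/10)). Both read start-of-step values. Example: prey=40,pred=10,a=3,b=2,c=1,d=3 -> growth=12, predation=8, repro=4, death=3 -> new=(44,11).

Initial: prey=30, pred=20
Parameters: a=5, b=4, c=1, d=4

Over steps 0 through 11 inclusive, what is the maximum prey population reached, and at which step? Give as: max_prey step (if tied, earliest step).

Step 1: prey: 30+15-24=21; pred: 20+6-8=18
Step 2: prey: 21+10-15=16; pred: 18+3-7=14
Step 3: prey: 16+8-8=16; pred: 14+2-5=11
Step 4: prey: 16+8-7=17; pred: 11+1-4=8
Step 5: prey: 17+8-5=20; pred: 8+1-3=6
Step 6: prey: 20+10-4=26; pred: 6+1-2=5
Step 7: prey: 26+13-5=34; pred: 5+1-2=4
Step 8: prey: 34+17-5=46; pred: 4+1-1=4
Step 9: prey: 46+23-7=62; pred: 4+1-1=4
Step 10: prey: 62+31-9=84; pred: 4+2-1=5
Step 11: prey: 84+42-16=110; pred: 5+4-2=7
Max prey = 110 at step 11

Answer: 110 11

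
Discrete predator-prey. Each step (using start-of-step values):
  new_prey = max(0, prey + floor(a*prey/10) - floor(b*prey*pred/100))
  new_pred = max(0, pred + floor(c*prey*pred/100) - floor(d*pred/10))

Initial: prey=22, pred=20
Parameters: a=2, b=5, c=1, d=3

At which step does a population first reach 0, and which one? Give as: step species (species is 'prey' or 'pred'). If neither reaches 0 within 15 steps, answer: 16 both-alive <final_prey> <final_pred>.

Answer: 16 both-alive 1 3

Derivation:
Step 1: prey: 22+4-22=4; pred: 20+4-6=18
Step 2: prey: 4+0-3=1; pred: 18+0-5=13
Step 3: prey: 1+0-0=1; pred: 13+0-3=10
Step 4: prey: 1+0-0=1; pred: 10+0-3=7
Step 5: prey: 1+0-0=1; pred: 7+0-2=5
Step 6: prey: 1+0-0=1; pred: 5+0-1=4
Step 7: prey: 1+0-0=1; pred: 4+0-1=3
Step 8: prey: 1+0-0=1; pred: 3+0-0=3
Steps 9-15: state stable at prey=1, pred=3 (no change)
No extinction within 15 steps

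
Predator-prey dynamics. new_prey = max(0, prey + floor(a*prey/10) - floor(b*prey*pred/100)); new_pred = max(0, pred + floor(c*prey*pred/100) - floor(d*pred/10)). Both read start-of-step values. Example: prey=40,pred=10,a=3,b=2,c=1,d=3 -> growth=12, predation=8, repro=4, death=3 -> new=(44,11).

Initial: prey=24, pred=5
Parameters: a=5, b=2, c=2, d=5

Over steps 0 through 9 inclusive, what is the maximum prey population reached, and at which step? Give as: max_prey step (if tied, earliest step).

Step 1: prey: 24+12-2=34; pred: 5+2-2=5
Step 2: prey: 34+17-3=48; pred: 5+3-2=6
Step 3: prey: 48+24-5=67; pred: 6+5-3=8
Step 4: prey: 67+33-10=90; pred: 8+10-4=14
Step 5: prey: 90+45-25=110; pred: 14+25-7=32
Step 6: prey: 110+55-70=95; pred: 32+70-16=86
Step 7: prey: 95+47-163=0; pred: 86+163-43=206
Step 8: prey: 0+0-0=0; pred: 206+0-103=103
Step 9: prey: 0+0-0=0; pred: 103+0-51=52
Max prey = 110 at step 5

Answer: 110 5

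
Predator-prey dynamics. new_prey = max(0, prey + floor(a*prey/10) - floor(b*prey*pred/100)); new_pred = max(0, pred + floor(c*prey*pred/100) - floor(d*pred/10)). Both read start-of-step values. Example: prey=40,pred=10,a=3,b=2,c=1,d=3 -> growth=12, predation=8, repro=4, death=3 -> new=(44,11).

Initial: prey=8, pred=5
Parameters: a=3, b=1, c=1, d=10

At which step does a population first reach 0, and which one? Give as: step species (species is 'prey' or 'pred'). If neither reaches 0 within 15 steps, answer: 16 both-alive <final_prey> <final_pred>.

Answer: 1 pred

Derivation:
Step 1: prey: 8+2-0=10; pred: 5+0-5=0
First extinction: pred at step 1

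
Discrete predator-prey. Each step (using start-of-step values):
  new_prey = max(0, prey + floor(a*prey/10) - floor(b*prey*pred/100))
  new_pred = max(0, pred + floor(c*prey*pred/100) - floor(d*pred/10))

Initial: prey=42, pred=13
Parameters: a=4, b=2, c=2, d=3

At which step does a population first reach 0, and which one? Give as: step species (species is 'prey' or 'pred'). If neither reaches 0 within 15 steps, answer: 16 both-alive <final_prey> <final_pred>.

Step 1: prey: 42+16-10=48; pred: 13+10-3=20
Step 2: prey: 48+19-19=48; pred: 20+19-6=33
Step 3: prey: 48+19-31=36; pred: 33+31-9=55
Step 4: prey: 36+14-39=11; pred: 55+39-16=78
Step 5: prey: 11+4-17=0; pred: 78+17-23=72
First extinction: prey at step 5

Answer: 5 prey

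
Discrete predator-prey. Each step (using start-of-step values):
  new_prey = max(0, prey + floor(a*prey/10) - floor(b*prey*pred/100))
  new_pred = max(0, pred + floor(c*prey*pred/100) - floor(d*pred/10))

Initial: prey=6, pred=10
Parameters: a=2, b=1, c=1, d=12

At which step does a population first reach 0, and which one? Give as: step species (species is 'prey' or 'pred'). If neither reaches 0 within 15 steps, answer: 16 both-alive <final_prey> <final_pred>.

Step 1: prey: 6+1-0=7; pred: 10+0-12=0
First extinction: pred at step 1

Answer: 1 pred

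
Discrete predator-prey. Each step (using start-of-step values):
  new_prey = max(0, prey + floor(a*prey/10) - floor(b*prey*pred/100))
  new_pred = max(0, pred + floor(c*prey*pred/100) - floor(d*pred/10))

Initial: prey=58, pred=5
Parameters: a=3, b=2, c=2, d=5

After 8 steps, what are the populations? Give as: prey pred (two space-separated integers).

Answer: 0 14

Derivation:
Step 1: prey: 58+17-5=70; pred: 5+5-2=8
Step 2: prey: 70+21-11=80; pred: 8+11-4=15
Step 3: prey: 80+24-24=80; pred: 15+24-7=32
Step 4: prey: 80+24-51=53; pred: 32+51-16=67
Step 5: prey: 53+15-71=0; pred: 67+71-33=105
Step 6: prey: 0+0-0=0; pred: 105+0-52=53
Step 7: prey: 0+0-0=0; pred: 53+0-26=27
Step 8: prey: 0+0-0=0; pred: 27+0-13=14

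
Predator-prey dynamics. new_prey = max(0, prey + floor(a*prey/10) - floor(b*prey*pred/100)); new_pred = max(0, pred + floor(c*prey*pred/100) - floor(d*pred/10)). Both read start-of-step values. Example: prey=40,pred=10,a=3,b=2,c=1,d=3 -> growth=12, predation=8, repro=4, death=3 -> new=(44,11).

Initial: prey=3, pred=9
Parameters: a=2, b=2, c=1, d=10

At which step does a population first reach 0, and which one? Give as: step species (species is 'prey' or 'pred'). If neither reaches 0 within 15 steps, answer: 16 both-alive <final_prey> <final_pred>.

Step 1: prey: 3+0-0=3; pred: 9+0-9=0
First extinction: pred at step 1

Answer: 1 pred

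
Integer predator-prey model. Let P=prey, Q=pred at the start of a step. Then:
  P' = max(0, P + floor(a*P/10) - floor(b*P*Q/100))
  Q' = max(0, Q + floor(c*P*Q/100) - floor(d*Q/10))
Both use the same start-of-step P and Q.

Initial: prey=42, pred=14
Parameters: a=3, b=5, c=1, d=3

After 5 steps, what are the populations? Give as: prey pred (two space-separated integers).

Step 1: prey: 42+12-29=25; pred: 14+5-4=15
Step 2: prey: 25+7-18=14; pred: 15+3-4=14
Step 3: prey: 14+4-9=9; pred: 14+1-4=11
Step 4: prey: 9+2-4=7; pred: 11+0-3=8
Step 5: prey: 7+2-2=7; pred: 8+0-2=6

Answer: 7 6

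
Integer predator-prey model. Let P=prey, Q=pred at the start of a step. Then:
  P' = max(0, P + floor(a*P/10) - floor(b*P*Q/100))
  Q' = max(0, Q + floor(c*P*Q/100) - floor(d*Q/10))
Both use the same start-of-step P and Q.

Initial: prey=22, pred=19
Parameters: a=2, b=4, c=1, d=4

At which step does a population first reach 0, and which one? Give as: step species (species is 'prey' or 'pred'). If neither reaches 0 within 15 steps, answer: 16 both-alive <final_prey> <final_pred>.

Answer: 16 both-alive 19 2

Derivation:
Step 1: prey: 22+4-16=10; pred: 19+4-7=16
Step 2: prey: 10+2-6=6; pred: 16+1-6=11
Step 3: prey: 6+1-2=5; pred: 11+0-4=7
Step 4: prey: 5+1-1=5; pred: 7+0-2=5
Step 5: prey: 5+1-1=5; pred: 5+0-2=3
Step 6: prey: 5+1-0=6; pred: 3+0-1=2
Step 7: prey: 6+1-0=7; pred: 2+0-0=2
Step 8: prey: 7+1-0=8; pred: 2+0-0=2
Step 9: prey: 8+1-0=9; pred: 2+0-0=2
Step 10: prey: 9+1-0=10; pred: 2+0-0=2
Step 11: prey: 10+2-0=12; pred: 2+0-0=2
Step 12: prey: 12+2-0=14; pred: 2+0-0=2
Step 13: prey: 14+2-1=15; pred: 2+0-0=2
Step 14: prey: 15+3-1=17; pred: 2+0-0=2
Step 15: prey: 17+3-1=19; pred: 2+0-0=2
No extinction within 15 steps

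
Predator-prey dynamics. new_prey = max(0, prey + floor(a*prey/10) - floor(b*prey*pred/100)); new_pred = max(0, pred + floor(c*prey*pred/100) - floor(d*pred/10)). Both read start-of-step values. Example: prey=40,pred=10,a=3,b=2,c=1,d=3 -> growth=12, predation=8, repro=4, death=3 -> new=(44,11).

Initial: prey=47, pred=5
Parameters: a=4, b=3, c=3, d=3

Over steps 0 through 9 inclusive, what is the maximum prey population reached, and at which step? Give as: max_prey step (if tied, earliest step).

Step 1: prey: 47+18-7=58; pred: 5+7-1=11
Step 2: prey: 58+23-19=62; pred: 11+19-3=27
Step 3: prey: 62+24-50=36; pred: 27+50-8=69
Step 4: prey: 36+14-74=0; pred: 69+74-20=123
Step 5: prey: 0+0-0=0; pred: 123+0-36=87
Step 6: prey: 0+0-0=0; pred: 87+0-26=61
Step 7: prey: 0+0-0=0; pred: 61+0-18=43
Step 8: prey: 0+0-0=0; pred: 43+0-12=31
Step 9: prey: 0+0-0=0; pred: 31+0-9=22
Max prey = 62 at step 2

Answer: 62 2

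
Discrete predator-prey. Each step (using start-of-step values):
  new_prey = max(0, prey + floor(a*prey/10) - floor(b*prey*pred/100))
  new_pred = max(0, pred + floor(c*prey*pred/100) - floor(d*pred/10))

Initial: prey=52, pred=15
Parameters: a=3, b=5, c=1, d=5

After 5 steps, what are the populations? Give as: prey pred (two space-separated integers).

Step 1: prey: 52+15-39=28; pred: 15+7-7=15
Step 2: prey: 28+8-21=15; pred: 15+4-7=12
Step 3: prey: 15+4-9=10; pred: 12+1-6=7
Step 4: prey: 10+3-3=10; pred: 7+0-3=4
Step 5: prey: 10+3-2=11; pred: 4+0-2=2

Answer: 11 2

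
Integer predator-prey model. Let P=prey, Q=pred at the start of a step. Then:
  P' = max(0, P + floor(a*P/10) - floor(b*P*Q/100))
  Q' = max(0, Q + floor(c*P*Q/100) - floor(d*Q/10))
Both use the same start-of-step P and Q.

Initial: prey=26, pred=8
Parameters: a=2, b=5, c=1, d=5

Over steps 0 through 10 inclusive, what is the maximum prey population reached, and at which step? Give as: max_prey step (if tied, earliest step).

Answer: 48 10

Derivation:
Step 1: prey: 26+5-10=21; pred: 8+2-4=6
Step 2: prey: 21+4-6=19; pred: 6+1-3=4
Step 3: prey: 19+3-3=19; pred: 4+0-2=2
Step 4: prey: 19+3-1=21; pred: 2+0-1=1
Step 5: prey: 21+4-1=24; pred: 1+0-0=1
Step 6: prey: 24+4-1=27; pred: 1+0-0=1
Step 7: prey: 27+5-1=31; pred: 1+0-0=1
Step 8: prey: 31+6-1=36; pred: 1+0-0=1
Step 9: prey: 36+7-1=42; pred: 1+0-0=1
Step 10: prey: 42+8-2=48; pred: 1+0-0=1
Max prey = 48 at step 10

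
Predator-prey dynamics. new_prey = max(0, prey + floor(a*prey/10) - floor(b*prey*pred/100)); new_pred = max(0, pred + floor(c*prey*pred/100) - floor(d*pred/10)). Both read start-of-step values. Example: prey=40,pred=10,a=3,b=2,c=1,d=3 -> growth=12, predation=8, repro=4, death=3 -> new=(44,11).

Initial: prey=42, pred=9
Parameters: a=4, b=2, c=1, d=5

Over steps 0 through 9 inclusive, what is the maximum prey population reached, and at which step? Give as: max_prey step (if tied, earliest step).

Step 1: prey: 42+16-7=51; pred: 9+3-4=8
Step 2: prey: 51+20-8=63; pred: 8+4-4=8
Step 3: prey: 63+25-10=78; pred: 8+5-4=9
Step 4: prey: 78+31-14=95; pred: 9+7-4=12
Step 5: prey: 95+38-22=111; pred: 12+11-6=17
Step 6: prey: 111+44-37=118; pred: 17+18-8=27
Step 7: prey: 118+47-63=102; pred: 27+31-13=45
Step 8: prey: 102+40-91=51; pred: 45+45-22=68
Step 9: prey: 51+20-69=2; pred: 68+34-34=68
Max prey = 118 at step 6

Answer: 118 6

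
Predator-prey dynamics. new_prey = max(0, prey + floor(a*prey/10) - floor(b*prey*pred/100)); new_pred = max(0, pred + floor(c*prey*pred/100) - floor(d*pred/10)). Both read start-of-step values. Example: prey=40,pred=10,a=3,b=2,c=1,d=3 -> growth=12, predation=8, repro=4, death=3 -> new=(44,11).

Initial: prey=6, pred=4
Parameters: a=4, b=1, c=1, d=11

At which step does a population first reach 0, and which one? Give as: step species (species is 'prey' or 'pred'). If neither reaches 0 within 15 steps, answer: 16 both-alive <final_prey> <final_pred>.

Step 1: prey: 6+2-0=8; pred: 4+0-4=0
First extinction: pred at step 1

Answer: 1 pred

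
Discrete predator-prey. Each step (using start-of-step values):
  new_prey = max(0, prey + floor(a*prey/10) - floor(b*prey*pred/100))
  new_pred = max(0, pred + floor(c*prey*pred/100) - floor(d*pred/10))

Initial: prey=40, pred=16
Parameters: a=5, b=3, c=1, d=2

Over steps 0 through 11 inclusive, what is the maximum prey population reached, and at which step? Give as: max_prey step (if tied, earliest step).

Step 1: prey: 40+20-19=41; pred: 16+6-3=19
Step 2: prey: 41+20-23=38; pred: 19+7-3=23
Step 3: prey: 38+19-26=31; pred: 23+8-4=27
Step 4: prey: 31+15-25=21; pred: 27+8-5=30
Step 5: prey: 21+10-18=13; pred: 30+6-6=30
Step 6: prey: 13+6-11=8; pred: 30+3-6=27
Step 7: prey: 8+4-6=6; pred: 27+2-5=24
Step 8: prey: 6+3-4=5; pred: 24+1-4=21
Step 9: prey: 5+2-3=4; pred: 21+1-4=18
Step 10: prey: 4+2-2=4; pred: 18+0-3=15
Step 11: prey: 4+2-1=5; pred: 15+0-3=12
Max prey = 41 at step 1

Answer: 41 1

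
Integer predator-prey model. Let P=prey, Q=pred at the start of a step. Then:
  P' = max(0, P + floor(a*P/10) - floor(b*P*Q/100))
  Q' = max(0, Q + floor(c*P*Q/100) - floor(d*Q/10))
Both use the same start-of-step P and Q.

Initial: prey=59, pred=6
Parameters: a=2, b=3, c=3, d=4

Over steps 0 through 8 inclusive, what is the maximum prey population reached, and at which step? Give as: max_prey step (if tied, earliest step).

Answer: 60 1

Derivation:
Step 1: prey: 59+11-10=60; pred: 6+10-2=14
Step 2: prey: 60+12-25=47; pred: 14+25-5=34
Step 3: prey: 47+9-47=9; pred: 34+47-13=68
Step 4: prey: 9+1-18=0; pred: 68+18-27=59
Step 5: prey: 0+0-0=0; pred: 59+0-23=36
Step 6: prey: 0+0-0=0; pred: 36+0-14=22
Step 7: prey: 0+0-0=0; pred: 22+0-8=14
Step 8: prey: 0+0-0=0; pred: 14+0-5=9
Max prey = 60 at step 1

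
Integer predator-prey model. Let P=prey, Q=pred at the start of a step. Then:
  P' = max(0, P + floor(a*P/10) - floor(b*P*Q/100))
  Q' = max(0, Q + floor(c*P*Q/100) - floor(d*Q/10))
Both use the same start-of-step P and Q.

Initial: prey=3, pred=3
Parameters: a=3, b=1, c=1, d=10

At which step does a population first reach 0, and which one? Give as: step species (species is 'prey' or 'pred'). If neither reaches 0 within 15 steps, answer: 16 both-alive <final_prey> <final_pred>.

Step 1: prey: 3+0-0=3; pred: 3+0-3=0
First extinction: pred at step 1

Answer: 1 pred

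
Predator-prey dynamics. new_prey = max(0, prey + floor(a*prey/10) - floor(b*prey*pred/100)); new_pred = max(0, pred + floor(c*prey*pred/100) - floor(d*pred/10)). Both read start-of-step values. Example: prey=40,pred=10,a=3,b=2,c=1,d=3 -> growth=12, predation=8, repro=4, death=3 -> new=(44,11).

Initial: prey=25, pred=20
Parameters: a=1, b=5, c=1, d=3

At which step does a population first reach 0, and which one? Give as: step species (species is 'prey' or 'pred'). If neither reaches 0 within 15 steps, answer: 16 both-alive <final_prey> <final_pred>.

Step 1: prey: 25+2-25=2; pred: 20+5-6=19
Step 2: prey: 2+0-1=1; pred: 19+0-5=14
Step 3: prey: 1+0-0=1; pred: 14+0-4=10
Step 4: prey: 1+0-0=1; pred: 10+0-3=7
Step 5: prey: 1+0-0=1; pred: 7+0-2=5
Step 6: prey: 1+0-0=1; pred: 5+0-1=4
Step 7: prey: 1+0-0=1; pred: 4+0-1=3
Step 8: prey: 1+0-0=1; pred: 3+0-0=3
Steps 9-15: state stable at prey=1, pred=3 (no change)
No extinction within 15 steps

Answer: 16 both-alive 1 3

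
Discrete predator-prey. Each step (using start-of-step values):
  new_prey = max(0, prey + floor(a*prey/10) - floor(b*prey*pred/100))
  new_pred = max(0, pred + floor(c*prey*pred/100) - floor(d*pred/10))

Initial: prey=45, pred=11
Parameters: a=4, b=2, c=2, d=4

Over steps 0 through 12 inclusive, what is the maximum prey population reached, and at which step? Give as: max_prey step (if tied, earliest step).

Answer: 58 2

Derivation:
Step 1: prey: 45+18-9=54; pred: 11+9-4=16
Step 2: prey: 54+21-17=58; pred: 16+17-6=27
Step 3: prey: 58+23-31=50; pred: 27+31-10=48
Step 4: prey: 50+20-48=22; pred: 48+48-19=77
Step 5: prey: 22+8-33=0; pred: 77+33-30=80
Step 6: prey: 0+0-0=0; pred: 80+0-32=48
Step 7: prey: 0+0-0=0; pred: 48+0-19=29
Step 8: prey: 0+0-0=0; pred: 29+0-11=18
Step 9: prey: 0+0-0=0; pred: 18+0-7=11
Step 10: prey: 0+0-0=0; pred: 11+0-4=7
Step 11: prey: 0+0-0=0; pred: 7+0-2=5
Step 12: prey: 0+0-0=0; pred: 5+0-2=3
Max prey = 58 at step 2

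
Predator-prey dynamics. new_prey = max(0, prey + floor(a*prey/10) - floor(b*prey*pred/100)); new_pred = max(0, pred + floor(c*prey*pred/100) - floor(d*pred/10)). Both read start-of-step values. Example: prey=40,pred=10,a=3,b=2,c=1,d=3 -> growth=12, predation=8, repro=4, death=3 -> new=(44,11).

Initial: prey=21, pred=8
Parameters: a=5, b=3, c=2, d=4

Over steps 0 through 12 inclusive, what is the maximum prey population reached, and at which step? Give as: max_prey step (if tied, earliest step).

Step 1: prey: 21+10-5=26; pred: 8+3-3=8
Step 2: prey: 26+13-6=33; pred: 8+4-3=9
Step 3: prey: 33+16-8=41; pred: 9+5-3=11
Step 4: prey: 41+20-13=48; pred: 11+9-4=16
Step 5: prey: 48+24-23=49; pred: 16+15-6=25
Step 6: prey: 49+24-36=37; pred: 25+24-10=39
Step 7: prey: 37+18-43=12; pred: 39+28-15=52
Step 8: prey: 12+6-18=0; pred: 52+12-20=44
Step 9: prey: 0+0-0=0; pred: 44+0-17=27
Step 10: prey: 0+0-0=0; pred: 27+0-10=17
Step 11: prey: 0+0-0=0; pred: 17+0-6=11
Step 12: prey: 0+0-0=0; pred: 11+0-4=7
Max prey = 49 at step 5

Answer: 49 5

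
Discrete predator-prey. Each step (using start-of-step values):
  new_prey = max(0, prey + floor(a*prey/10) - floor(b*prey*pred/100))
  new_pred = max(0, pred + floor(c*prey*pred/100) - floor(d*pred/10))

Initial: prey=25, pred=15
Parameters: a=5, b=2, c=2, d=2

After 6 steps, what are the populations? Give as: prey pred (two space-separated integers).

Step 1: prey: 25+12-7=30; pred: 15+7-3=19
Step 2: prey: 30+15-11=34; pred: 19+11-3=27
Step 3: prey: 34+17-18=33; pred: 27+18-5=40
Step 4: prey: 33+16-26=23; pred: 40+26-8=58
Step 5: prey: 23+11-26=8; pred: 58+26-11=73
Step 6: prey: 8+4-11=1; pred: 73+11-14=70

Answer: 1 70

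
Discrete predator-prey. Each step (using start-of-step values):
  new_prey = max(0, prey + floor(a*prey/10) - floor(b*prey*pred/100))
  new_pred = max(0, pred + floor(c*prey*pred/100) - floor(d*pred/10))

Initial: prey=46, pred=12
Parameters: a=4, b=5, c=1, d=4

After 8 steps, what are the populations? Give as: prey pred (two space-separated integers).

Answer: 23 4

Derivation:
Step 1: prey: 46+18-27=37; pred: 12+5-4=13
Step 2: prey: 37+14-24=27; pred: 13+4-5=12
Step 3: prey: 27+10-16=21; pred: 12+3-4=11
Step 4: prey: 21+8-11=18; pred: 11+2-4=9
Step 5: prey: 18+7-8=17; pred: 9+1-3=7
Step 6: prey: 17+6-5=18; pred: 7+1-2=6
Step 7: prey: 18+7-5=20; pred: 6+1-2=5
Step 8: prey: 20+8-5=23; pred: 5+1-2=4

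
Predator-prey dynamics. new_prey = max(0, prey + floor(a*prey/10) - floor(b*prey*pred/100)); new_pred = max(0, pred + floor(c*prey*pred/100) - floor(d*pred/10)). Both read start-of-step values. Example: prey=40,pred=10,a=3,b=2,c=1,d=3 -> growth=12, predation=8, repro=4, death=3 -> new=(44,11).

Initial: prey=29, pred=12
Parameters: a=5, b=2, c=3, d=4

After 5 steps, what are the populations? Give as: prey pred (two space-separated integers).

Step 1: prey: 29+14-6=37; pred: 12+10-4=18
Step 2: prey: 37+18-13=42; pred: 18+19-7=30
Step 3: prey: 42+21-25=38; pred: 30+37-12=55
Step 4: prey: 38+19-41=16; pred: 55+62-22=95
Step 5: prey: 16+8-30=0; pred: 95+45-38=102

Answer: 0 102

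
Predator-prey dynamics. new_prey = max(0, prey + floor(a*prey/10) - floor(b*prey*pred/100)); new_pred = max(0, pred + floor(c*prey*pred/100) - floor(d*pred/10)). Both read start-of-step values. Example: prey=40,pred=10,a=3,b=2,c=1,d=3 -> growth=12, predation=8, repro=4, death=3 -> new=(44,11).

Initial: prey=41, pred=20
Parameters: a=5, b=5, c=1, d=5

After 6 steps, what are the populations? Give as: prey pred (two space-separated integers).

Step 1: prey: 41+20-41=20; pred: 20+8-10=18
Step 2: prey: 20+10-18=12; pred: 18+3-9=12
Step 3: prey: 12+6-7=11; pred: 12+1-6=7
Step 4: prey: 11+5-3=13; pred: 7+0-3=4
Step 5: prey: 13+6-2=17; pred: 4+0-2=2
Step 6: prey: 17+8-1=24; pred: 2+0-1=1

Answer: 24 1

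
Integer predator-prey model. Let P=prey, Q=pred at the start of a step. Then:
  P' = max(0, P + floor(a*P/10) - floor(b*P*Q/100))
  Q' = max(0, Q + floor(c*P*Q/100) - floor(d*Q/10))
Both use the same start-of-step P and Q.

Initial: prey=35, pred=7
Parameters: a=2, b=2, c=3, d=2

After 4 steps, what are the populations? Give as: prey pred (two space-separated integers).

Step 1: prey: 35+7-4=38; pred: 7+7-1=13
Step 2: prey: 38+7-9=36; pred: 13+14-2=25
Step 3: prey: 36+7-18=25; pred: 25+27-5=47
Step 4: prey: 25+5-23=7; pred: 47+35-9=73

Answer: 7 73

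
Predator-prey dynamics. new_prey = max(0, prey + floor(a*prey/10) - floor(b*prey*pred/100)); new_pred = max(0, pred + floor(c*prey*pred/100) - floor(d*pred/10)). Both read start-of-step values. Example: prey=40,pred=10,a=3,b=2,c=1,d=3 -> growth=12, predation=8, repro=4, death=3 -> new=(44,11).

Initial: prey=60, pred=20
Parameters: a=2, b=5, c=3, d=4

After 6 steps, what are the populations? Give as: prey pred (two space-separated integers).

Answer: 0 7

Derivation:
Step 1: prey: 60+12-60=12; pred: 20+36-8=48
Step 2: prey: 12+2-28=0; pred: 48+17-19=46
Step 3: prey: 0+0-0=0; pred: 46+0-18=28
Step 4: prey: 0+0-0=0; pred: 28+0-11=17
Step 5: prey: 0+0-0=0; pred: 17+0-6=11
Step 6: prey: 0+0-0=0; pred: 11+0-4=7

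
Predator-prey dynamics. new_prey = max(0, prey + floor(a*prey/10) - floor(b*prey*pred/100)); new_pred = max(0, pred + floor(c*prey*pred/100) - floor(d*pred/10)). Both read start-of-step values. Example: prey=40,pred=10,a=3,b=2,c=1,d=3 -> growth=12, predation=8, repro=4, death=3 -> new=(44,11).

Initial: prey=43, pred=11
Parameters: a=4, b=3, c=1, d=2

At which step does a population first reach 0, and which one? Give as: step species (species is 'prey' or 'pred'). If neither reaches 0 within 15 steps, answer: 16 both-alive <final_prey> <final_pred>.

Answer: 16 both-alive 5 7

Derivation:
Step 1: prey: 43+17-14=46; pred: 11+4-2=13
Step 2: prey: 46+18-17=47; pred: 13+5-2=16
Step 3: prey: 47+18-22=43; pred: 16+7-3=20
Step 4: prey: 43+17-25=35; pred: 20+8-4=24
Step 5: prey: 35+14-25=24; pred: 24+8-4=28
Step 6: prey: 24+9-20=13; pred: 28+6-5=29
Step 7: prey: 13+5-11=7; pred: 29+3-5=27
Step 8: prey: 7+2-5=4; pred: 27+1-5=23
Step 9: prey: 4+1-2=3; pred: 23+0-4=19
Step 10: prey: 3+1-1=3; pred: 19+0-3=16
Step 11: prey: 3+1-1=3; pred: 16+0-3=13
Step 12: prey: 3+1-1=3; pred: 13+0-2=11
Step 13: prey: 3+1-0=4; pred: 11+0-2=9
Step 14: prey: 4+1-1=4; pred: 9+0-1=8
Step 15: prey: 4+1-0=5; pred: 8+0-1=7
No extinction within 15 steps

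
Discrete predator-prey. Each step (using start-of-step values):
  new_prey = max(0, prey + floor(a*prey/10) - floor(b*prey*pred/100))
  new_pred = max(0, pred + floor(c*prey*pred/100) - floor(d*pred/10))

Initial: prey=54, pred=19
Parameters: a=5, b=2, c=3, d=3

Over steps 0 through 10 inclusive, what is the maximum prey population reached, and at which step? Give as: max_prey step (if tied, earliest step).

Step 1: prey: 54+27-20=61; pred: 19+30-5=44
Step 2: prey: 61+30-53=38; pred: 44+80-13=111
Step 3: prey: 38+19-84=0; pred: 111+126-33=204
Step 4: prey: 0+0-0=0; pred: 204+0-61=143
Step 5: prey: 0+0-0=0; pred: 143+0-42=101
Step 6: prey: 0+0-0=0; pred: 101+0-30=71
Step 7: prey: 0+0-0=0; pred: 71+0-21=50
Step 8: prey: 0+0-0=0; pred: 50+0-15=35
Step 9: prey: 0+0-0=0; pred: 35+0-10=25
Step 10: prey: 0+0-0=0; pred: 25+0-7=18
Max prey = 61 at step 1

Answer: 61 1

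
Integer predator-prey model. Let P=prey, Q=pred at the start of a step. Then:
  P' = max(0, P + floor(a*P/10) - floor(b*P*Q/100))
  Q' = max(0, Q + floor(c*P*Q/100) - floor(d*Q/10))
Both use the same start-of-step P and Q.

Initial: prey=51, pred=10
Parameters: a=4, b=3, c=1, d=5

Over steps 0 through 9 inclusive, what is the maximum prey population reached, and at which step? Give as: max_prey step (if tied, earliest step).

Step 1: prey: 51+20-15=56; pred: 10+5-5=10
Step 2: prey: 56+22-16=62; pred: 10+5-5=10
Step 3: prey: 62+24-18=68; pred: 10+6-5=11
Step 4: prey: 68+27-22=73; pred: 11+7-5=13
Step 5: prey: 73+29-28=74; pred: 13+9-6=16
Step 6: prey: 74+29-35=68; pred: 16+11-8=19
Step 7: prey: 68+27-38=57; pred: 19+12-9=22
Step 8: prey: 57+22-37=42; pred: 22+12-11=23
Step 9: prey: 42+16-28=30; pred: 23+9-11=21
Max prey = 74 at step 5

Answer: 74 5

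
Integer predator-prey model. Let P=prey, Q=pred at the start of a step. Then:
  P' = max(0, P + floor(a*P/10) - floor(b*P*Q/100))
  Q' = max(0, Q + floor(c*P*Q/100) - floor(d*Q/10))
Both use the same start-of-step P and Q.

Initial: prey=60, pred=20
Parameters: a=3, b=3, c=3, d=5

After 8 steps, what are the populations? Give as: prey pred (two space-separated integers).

Answer: 0 2

Derivation:
Step 1: prey: 60+18-36=42; pred: 20+36-10=46
Step 2: prey: 42+12-57=0; pred: 46+57-23=80
Step 3: prey: 0+0-0=0; pred: 80+0-40=40
Step 4: prey: 0+0-0=0; pred: 40+0-20=20
Step 5: prey: 0+0-0=0; pred: 20+0-10=10
Step 6: prey: 0+0-0=0; pred: 10+0-5=5
Step 7: prey: 0+0-0=0; pred: 5+0-2=3
Step 8: prey: 0+0-0=0; pred: 3+0-1=2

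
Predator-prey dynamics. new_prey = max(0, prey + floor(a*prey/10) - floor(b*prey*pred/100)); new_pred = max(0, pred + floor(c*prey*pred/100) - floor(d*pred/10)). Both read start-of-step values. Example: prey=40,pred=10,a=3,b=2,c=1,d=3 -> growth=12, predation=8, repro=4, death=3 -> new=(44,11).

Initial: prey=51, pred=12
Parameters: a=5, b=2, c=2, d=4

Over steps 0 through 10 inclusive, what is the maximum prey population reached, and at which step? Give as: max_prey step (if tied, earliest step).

Answer: 71 2

Derivation:
Step 1: prey: 51+25-12=64; pred: 12+12-4=20
Step 2: prey: 64+32-25=71; pred: 20+25-8=37
Step 3: prey: 71+35-52=54; pred: 37+52-14=75
Step 4: prey: 54+27-81=0; pred: 75+81-30=126
Step 5: prey: 0+0-0=0; pred: 126+0-50=76
Step 6: prey: 0+0-0=0; pred: 76+0-30=46
Step 7: prey: 0+0-0=0; pred: 46+0-18=28
Step 8: prey: 0+0-0=0; pred: 28+0-11=17
Step 9: prey: 0+0-0=0; pred: 17+0-6=11
Step 10: prey: 0+0-0=0; pred: 11+0-4=7
Max prey = 71 at step 2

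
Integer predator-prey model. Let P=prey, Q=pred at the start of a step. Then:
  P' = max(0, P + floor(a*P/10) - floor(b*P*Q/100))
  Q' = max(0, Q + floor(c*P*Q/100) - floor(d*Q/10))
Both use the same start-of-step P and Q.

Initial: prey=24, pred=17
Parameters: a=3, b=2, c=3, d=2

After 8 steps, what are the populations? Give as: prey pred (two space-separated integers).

Step 1: prey: 24+7-8=23; pred: 17+12-3=26
Step 2: prey: 23+6-11=18; pred: 26+17-5=38
Step 3: prey: 18+5-13=10; pred: 38+20-7=51
Step 4: prey: 10+3-10=3; pred: 51+15-10=56
Step 5: prey: 3+0-3=0; pred: 56+5-11=50
Step 6: prey: 0+0-0=0; pred: 50+0-10=40
Step 7: prey: 0+0-0=0; pred: 40+0-8=32
Step 8: prey: 0+0-0=0; pred: 32+0-6=26

Answer: 0 26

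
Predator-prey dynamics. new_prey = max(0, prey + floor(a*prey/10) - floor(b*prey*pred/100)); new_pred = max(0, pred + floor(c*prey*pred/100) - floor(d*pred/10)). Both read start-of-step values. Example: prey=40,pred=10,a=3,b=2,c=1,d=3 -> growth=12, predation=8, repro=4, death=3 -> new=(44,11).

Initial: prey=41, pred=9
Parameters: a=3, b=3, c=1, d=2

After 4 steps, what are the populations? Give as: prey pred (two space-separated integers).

Step 1: prey: 41+12-11=42; pred: 9+3-1=11
Step 2: prey: 42+12-13=41; pred: 11+4-2=13
Step 3: prey: 41+12-15=38; pred: 13+5-2=16
Step 4: prey: 38+11-18=31; pred: 16+6-3=19

Answer: 31 19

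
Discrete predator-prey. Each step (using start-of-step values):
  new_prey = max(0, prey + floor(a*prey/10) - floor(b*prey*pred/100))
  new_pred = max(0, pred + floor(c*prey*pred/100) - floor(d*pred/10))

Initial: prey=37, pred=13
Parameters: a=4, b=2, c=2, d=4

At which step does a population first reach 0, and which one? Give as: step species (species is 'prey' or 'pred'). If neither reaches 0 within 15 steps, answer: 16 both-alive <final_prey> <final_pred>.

Answer: 16 both-alive 1 2

Derivation:
Step 1: prey: 37+14-9=42; pred: 13+9-5=17
Step 2: prey: 42+16-14=44; pred: 17+14-6=25
Step 3: prey: 44+17-22=39; pred: 25+22-10=37
Step 4: prey: 39+15-28=26; pred: 37+28-14=51
Step 5: prey: 26+10-26=10; pred: 51+26-20=57
Step 6: prey: 10+4-11=3; pred: 57+11-22=46
Step 7: prey: 3+1-2=2; pred: 46+2-18=30
Step 8: prey: 2+0-1=1; pred: 30+1-12=19
Step 9: prey: 1+0-0=1; pred: 19+0-7=12
Step 10: prey: 1+0-0=1; pred: 12+0-4=8
Step 11: prey: 1+0-0=1; pred: 8+0-3=5
Step 12: prey: 1+0-0=1; pred: 5+0-2=3
Step 13: prey: 1+0-0=1; pred: 3+0-1=2
Step 14: prey: 1+0-0=1; pred: 2+0-0=2
Steps 15-15: state stable at prey=1, pred=2 (no change)
No extinction within 15 steps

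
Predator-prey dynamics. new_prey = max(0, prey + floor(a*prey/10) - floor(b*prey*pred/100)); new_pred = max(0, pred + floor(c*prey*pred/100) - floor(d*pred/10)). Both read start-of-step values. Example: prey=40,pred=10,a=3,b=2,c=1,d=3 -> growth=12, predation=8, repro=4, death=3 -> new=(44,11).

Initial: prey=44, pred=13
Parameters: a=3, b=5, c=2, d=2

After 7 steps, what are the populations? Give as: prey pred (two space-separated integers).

Step 1: prey: 44+13-28=29; pred: 13+11-2=22
Step 2: prey: 29+8-31=6; pred: 22+12-4=30
Step 3: prey: 6+1-9=0; pred: 30+3-6=27
Step 4: prey: 0+0-0=0; pred: 27+0-5=22
Step 5: prey: 0+0-0=0; pred: 22+0-4=18
Step 6: prey: 0+0-0=0; pred: 18+0-3=15
Step 7: prey: 0+0-0=0; pred: 15+0-3=12

Answer: 0 12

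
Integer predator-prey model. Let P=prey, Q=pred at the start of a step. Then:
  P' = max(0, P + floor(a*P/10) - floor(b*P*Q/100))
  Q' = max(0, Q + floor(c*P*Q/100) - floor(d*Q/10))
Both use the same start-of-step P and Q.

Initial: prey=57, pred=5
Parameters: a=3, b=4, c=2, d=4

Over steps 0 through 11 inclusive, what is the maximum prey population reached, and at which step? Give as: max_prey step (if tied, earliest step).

Answer: 63 1

Derivation:
Step 1: prey: 57+17-11=63; pred: 5+5-2=8
Step 2: prey: 63+18-20=61; pred: 8+10-3=15
Step 3: prey: 61+18-36=43; pred: 15+18-6=27
Step 4: prey: 43+12-46=9; pred: 27+23-10=40
Step 5: prey: 9+2-14=0; pred: 40+7-16=31
Step 6: prey: 0+0-0=0; pred: 31+0-12=19
Step 7: prey: 0+0-0=0; pred: 19+0-7=12
Step 8: prey: 0+0-0=0; pred: 12+0-4=8
Step 9: prey: 0+0-0=0; pred: 8+0-3=5
Step 10: prey: 0+0-0=0; pred: 5+0-2=3
Step 11: prey: 0+0-0=0; pred: 3+0-1=2
Max prey = 63 at step 1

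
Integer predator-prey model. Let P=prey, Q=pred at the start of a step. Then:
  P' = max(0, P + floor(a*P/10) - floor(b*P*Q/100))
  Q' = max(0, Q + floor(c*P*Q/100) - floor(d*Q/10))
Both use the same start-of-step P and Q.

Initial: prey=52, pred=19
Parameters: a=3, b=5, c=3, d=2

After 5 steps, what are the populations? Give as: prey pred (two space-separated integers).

Step 1: prey: 52+15-49=18; pred: 19+29-3=45
Step 2: prey: 18+5-40=0; pred: 45+24-9=60
Step 3: prey: 0+0-0=0; pred: 60+0-12=48
Step 4: prey: 0+0-0=0; pred: 48+0-9=39
Step 5: prey: 0+0-0=0; pred: 39+0-7=32

Answer: 0 32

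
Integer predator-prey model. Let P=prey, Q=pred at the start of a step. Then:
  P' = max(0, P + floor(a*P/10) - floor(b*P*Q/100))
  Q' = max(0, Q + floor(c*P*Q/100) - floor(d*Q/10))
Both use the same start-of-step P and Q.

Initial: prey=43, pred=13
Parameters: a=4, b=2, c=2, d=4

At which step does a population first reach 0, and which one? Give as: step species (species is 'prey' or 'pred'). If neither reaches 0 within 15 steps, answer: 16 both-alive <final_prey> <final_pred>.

Answer: 6 prey

Derivation:
Step 1: prey: 43+17-11=49; pred: 13+11-5=19
Step 2: prey: 49+19-18=50; pred: 19+18-7=30
Step 3: prey: 50+20-30=40; pred: 30+30-12=48
Step 4: prey: 40+16-38=18; pred: 48+38-19=67
Step 5: prey: 18+7-24=1; pred: 67+24-26=65
Step 6: prey: 1+0-1=0; pred: 65+1-26=40
First extinction: prey at step 6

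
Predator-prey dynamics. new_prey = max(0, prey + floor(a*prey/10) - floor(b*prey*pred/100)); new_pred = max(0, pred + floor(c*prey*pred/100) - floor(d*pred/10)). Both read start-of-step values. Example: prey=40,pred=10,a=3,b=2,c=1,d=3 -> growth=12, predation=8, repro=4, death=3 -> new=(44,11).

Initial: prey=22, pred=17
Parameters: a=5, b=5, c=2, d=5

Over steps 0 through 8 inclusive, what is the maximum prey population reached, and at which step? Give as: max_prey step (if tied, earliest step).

Step 1: prey: 22+11-18=15; pred: 17+7-8=16
Step 2: prey: 15+7-12=10; pred: 16+4-8=12
Step 3: prey: 10+5-6=9; pred: 12+2-6=8
Step 4: prey: 9+4-3=10; pred: 8+1-4=5
Step 5: prey: 10+5-2=13; pred: 5+1-2=4
Step 6: prey: 13+6-2=17; pred: 4+1-2=3
Step 7: prey: 17+8-2=23; pred: 3+1-1=3
Step 8: prey: 23+11-3=31; pred: 3+1-1=3
Max prey = 31 at step 8

Answer: 31 8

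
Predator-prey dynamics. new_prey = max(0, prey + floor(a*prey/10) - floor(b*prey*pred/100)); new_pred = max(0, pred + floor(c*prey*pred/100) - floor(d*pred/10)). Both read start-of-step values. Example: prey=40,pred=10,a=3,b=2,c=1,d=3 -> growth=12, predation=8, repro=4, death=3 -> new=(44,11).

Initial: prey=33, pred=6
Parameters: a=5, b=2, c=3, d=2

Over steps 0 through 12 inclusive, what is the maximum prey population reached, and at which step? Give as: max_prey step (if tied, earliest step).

Step 1: prey: 33+16-3=46; pred: 6+5-1=10
Step 2: prey: 46+23-9=60; pred: 10+13-2=21
Step 3: prey: 60+30-25=65; pred: 21+37-4=54
Step 4: prey: 65+32-70=27; pred: 54+105-10=149
Step 5: prey: 27+13-80=0; pred: 149+120-29=240
Step 6: prey: 0+0-0=0; pred: 240+0-48=192
Step 7: prey: 0+0-0=0; pred: 192+0-38=154
Step 8: prey: 0+0-0=0; pred: 154+0-30=124
Step 9: prey: 0+0-0=0; pred: 124+0-24=100
Step 10: prey: 0+0-0=0; pred: 100+0-20=80
Step 11: prey: 0+0-0=0; pred: 80+0-16=64
Step 12: prey: 0+0-0=0; pred: 64+0-12=52
Max prey = 65 at step 3

Answer: 65 3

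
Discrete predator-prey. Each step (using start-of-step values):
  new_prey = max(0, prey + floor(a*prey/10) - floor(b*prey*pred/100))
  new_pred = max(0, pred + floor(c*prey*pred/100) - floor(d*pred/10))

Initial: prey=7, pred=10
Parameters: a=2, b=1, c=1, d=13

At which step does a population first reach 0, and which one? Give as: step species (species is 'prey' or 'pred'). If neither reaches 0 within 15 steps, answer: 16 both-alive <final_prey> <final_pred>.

Step 1: prey: 7+1-0=8; pred: 10+0-13=0
First extinction: pred at step 1

Answer: 1 pred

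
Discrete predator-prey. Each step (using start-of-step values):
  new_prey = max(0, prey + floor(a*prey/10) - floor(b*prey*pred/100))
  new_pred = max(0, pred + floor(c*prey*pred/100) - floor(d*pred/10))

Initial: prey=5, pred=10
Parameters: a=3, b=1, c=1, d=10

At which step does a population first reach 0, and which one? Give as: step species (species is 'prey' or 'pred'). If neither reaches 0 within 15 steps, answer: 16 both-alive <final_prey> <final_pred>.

Step 1: prey: 5+1-0=6; pred: 10+0-10=0
First extinction: pred at step 1

Answer: 1 pred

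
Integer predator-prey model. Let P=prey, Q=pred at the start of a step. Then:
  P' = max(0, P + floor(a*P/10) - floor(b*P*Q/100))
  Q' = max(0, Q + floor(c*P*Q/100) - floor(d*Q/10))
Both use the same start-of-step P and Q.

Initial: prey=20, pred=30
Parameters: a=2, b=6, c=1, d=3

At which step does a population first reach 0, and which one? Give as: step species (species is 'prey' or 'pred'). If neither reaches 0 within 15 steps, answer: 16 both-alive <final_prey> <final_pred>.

Step 1: prey: 20+4-36=0; pred: 30+6-9=27
First extinction: prey at step 1

Answer: 1 prey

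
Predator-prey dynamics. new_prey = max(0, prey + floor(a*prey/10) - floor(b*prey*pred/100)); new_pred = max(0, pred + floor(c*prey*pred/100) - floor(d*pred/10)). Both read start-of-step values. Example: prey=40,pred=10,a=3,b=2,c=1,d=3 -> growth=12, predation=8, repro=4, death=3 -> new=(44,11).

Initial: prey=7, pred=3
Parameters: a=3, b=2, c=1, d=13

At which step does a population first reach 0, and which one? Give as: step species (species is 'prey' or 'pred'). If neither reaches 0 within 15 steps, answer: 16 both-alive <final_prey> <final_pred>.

Step 1: prey: 7+2-0=9; pred: 3+0-3=0
First extinction: pred at step 1

Answer: 1 pred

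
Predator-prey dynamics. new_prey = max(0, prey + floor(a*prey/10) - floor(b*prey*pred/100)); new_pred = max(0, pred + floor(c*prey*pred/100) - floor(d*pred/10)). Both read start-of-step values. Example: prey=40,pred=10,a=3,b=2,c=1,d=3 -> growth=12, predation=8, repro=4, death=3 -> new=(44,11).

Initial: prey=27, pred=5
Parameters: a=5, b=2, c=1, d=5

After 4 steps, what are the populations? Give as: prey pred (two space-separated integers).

Answer: 113 4

Derivation:
Step 1: prey: 27+13-2=38; pred: 5+1-2=4
Step 2: prey: 38+19-3=54; pred: 4+1-2=3
Step 3: prey: 54+27-3=78; pred: 3+1-1=3
Step 4: prey: 78+39-4=113; pred: 3+2-1=4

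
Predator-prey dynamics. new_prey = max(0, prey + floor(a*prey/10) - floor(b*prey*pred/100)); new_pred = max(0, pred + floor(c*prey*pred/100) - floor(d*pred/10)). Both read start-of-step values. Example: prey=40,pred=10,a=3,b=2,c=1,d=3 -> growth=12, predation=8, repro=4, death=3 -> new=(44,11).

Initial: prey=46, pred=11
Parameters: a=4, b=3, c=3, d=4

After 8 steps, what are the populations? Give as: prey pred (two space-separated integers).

Answer: 0 7

Derivation:
Step 1: prey: 46+18-15=49; pred: 11+15-4=22
Step 2: prey: 49+19-32=36; pred: 22+32-8=46
Step 3: prey: 36+14-49=1; pred: 46+49-18=77
Step 4: prey: 1+0-2=0; pred: 77+2-30=49
Step 5: prey: 0+0-0=0; pred: 49+0-19=30
Step 6: prey: 0+0-0=0; pred: 30+0-12=18
Step 7: prey: 0+0-0=0; pred: 18+0-7=11
Step 8: prey: 0+0-0=0; pred: 11+0-4=7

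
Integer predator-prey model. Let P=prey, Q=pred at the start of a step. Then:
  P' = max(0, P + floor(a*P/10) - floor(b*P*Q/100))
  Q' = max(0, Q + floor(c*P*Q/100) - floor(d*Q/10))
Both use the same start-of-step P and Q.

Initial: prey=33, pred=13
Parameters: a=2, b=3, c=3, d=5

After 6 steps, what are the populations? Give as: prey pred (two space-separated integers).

Answer: 2 6

Derivation:
Step 1: prey: 33+6-12=27; pred: 13+12-6=19
Step 2: prey: 27+5-15=17; pred: 19+15-9=25
Step 3: prey: 17+3-12=8; pred: 25+12-12=25
Step 4: prey: 8+1-6=3; pred: 25+6-12=19
Step 5: prey: 3+0-1=2; pred: 19+1-9=11
Step 6: prey: 2+0-0=2; pred: 11+0-5=6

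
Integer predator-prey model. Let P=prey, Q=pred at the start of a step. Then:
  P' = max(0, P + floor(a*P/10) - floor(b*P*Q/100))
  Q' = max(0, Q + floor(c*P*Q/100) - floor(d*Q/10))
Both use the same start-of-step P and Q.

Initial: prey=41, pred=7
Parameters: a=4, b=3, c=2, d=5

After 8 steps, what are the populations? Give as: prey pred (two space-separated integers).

Answer: 0 10

Derivation:
Step 1: prey: 41+16-8=49; pred: 7+5-3=9
Step 2: prey: 49+19-13=55; pred: 9+8-4=13
Step 3: prey: 55+22-21=56; pred: 13+14-6=21
Step 4: prey: 56+22-35=43; pred: 21+23-10=34
Step 5: prey: 43+17-43=17; pred: 34+29-17=46
Step 6: prey: 17+6-23=0; pred: 46+15-23=38
Step 7: prey: 0+0-0=0; pred: 38+0-19=19
Step 8: prey: 0+0-0=0; pred: 19+0-9=10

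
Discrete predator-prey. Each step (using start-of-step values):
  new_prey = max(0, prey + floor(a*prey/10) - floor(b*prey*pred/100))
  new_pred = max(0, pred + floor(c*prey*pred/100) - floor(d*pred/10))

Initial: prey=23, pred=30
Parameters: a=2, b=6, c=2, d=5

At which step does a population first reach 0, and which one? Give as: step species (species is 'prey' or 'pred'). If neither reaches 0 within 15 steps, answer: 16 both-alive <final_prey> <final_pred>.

Answer: 1 prey

Derivation:
Step 1: prey: 23+4-41=0; pred: 30+13-15=28
First extinction: prey at step 1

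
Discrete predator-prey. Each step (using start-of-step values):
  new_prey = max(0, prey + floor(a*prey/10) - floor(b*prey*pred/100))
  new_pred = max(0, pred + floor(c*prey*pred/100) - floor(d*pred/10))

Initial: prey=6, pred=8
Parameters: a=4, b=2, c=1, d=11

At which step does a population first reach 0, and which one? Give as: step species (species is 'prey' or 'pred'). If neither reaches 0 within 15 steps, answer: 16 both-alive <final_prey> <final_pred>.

Step 1: prey: 6+2-0=8; pred: 8+0-8=0
First extinction: pred at step 1

Answer: 1 pred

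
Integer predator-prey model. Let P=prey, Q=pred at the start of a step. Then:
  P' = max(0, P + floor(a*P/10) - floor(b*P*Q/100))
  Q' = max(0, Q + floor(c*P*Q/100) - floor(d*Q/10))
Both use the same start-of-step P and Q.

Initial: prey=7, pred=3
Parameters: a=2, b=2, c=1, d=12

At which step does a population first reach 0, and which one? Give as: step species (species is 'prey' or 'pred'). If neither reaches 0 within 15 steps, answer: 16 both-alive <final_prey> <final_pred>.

Answer: 1 pred

Derivation:
Step 1: prey: 7+1-0=8; pred: 3+0-3=0
First extinction: pred at step 1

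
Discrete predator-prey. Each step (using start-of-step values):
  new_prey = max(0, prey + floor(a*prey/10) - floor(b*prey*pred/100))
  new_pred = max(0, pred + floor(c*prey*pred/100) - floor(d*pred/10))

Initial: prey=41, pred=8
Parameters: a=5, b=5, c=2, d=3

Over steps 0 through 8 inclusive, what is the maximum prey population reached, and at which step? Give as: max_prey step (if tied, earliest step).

Answer: 45 1

Derivation:
Step 1: prey: 41+20-16=45; pred: 8+6-2=12
Step 2: prey: 45+22-27=40; pred: 12+10-3=19
Step 3: prey: 40+20-38=22; pred: 19+15-5=29
Step 4: prey: 22+11-31=2; pred: 29+12-8=33
Step 5: prey: 2+1-3=0; pred: 33+1-9=25
Step 6: prey: 0+0-0=0; pred: 25+0-7=18
Step 7: prey: 0+0-0=0; pred: 18+0-5=13
Step 8: prey: 0+0-0=0; pred: 13+0-3=10
Max prey = 45 at step 1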